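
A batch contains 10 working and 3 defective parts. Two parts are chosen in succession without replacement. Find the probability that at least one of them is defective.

P(no defective) = 10/13 × 9/12 = 90/156 = 15/26.
P(at least one) = 1 − 15/26 = 11/26.

11/26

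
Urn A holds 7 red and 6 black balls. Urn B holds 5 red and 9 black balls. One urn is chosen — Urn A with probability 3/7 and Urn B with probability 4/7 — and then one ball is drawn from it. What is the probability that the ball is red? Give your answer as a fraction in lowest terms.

From Urn A: P(red) = 7/13.
From Urn B: P(red) = 5/14.
Total probability = (3/7)(7/13) + (4/7)(5/14) = 277/637.

277/637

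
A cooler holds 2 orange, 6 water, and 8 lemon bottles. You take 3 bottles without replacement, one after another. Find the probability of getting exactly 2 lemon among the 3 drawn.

One ordering (lemon drawn first) has probability 8/16 × 7/15 × 8/14 = 448/3360 = 2/15.
There are C(3,2) = 3 such orderings, each equally likely, so P = 3 × 2/15 = 2/5.

2/5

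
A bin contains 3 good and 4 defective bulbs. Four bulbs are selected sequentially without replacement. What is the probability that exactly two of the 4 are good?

18/35

One ordering (good drawn first) has probability 3/7 × 2/6 × 4/5 × 3/4 = 72/840 = 3/35.
There are C(4,2) = 6 such orderings, each equally likely, so P = 6 × 3/35 = 18/35.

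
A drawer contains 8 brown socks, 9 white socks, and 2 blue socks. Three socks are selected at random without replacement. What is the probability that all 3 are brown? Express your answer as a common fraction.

56/969

P(every draw is brown) = 8/19 × 7/18 × 6/17 = 336/5814 = 56/969.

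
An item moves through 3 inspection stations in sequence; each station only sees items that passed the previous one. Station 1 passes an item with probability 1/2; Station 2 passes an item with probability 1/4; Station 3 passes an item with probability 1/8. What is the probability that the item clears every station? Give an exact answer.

The events are sequential, so multiply the conditional probabilities:
P = 1/2 × 1/4 × 1/8 = 1/64.

1/64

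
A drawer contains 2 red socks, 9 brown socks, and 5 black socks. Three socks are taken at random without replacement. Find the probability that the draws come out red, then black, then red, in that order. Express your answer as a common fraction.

Multiply the probability of each draw given the previous ones:
P = 2/16 × 5/15 × 1/14 = 10/3360 = 1/336.

1/336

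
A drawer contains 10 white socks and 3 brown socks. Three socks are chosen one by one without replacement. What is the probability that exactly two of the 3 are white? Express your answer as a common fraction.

One ordering (white drawn first) has probability 10/13 × 9/12 × 3/11 = 270/1716 = 45/286.
There are C(3,2) = 3 such orderings, each equally likely, so P = 3 × 45/286 = 135/286.

135/286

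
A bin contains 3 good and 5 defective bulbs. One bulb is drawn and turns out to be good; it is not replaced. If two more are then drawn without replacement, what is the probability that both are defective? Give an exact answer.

10/21

After the first draw, 5 of the remaining 7 bulbs are defective.
P = 5/7 × 4/6 = 20/42 = 10/21.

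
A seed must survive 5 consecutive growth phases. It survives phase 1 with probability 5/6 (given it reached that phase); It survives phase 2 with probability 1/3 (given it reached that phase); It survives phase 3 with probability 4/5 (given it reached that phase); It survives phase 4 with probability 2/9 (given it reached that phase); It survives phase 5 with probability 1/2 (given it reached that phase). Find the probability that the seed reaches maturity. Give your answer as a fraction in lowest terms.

Multiplying along the chain,
P = 5/6 × 1/3 × 4/5 × 2/9 × 1/2 = 40/1620 = 2/81.

2/81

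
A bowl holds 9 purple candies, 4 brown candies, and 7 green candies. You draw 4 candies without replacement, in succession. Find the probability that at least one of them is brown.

605/969

P(no brown) = 16/20 × 15/19 × 14/18 × 13/17 = 43680/116280 = 364/969.
P(at least one) = 1 − 364/969 = 605/969.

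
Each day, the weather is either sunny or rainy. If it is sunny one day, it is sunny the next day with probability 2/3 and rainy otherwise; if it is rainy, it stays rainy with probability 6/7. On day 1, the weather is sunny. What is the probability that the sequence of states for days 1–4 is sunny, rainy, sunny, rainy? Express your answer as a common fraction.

1/63

Day 1 is given. For each transition, use the conditional probability from the current state:
P(rainy | sunny) = 1/3; P(sunny | rainy) = 1/7; P(rainy | sunny) = 1/3.
P = 1/3 × 1/7 × 1/3 = 1/63.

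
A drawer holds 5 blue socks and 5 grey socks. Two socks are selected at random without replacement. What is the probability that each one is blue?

P(every draw is blue) = 5/10 × 4/9 = 20/90 = 2/9.

2/9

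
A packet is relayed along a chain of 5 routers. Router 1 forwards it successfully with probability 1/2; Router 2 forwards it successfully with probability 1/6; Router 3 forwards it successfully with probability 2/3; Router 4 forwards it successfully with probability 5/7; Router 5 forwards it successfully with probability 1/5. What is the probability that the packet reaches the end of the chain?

1/126

Each stage is reached only if all earlier stages succeed, so
P = 1/2 × 1/6 × 2/3 × 5/7 × 1/5 = 10/1260 = 1/126.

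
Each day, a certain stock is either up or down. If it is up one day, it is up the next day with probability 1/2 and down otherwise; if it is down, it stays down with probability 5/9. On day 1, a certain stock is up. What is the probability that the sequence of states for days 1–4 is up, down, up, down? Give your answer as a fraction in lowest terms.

Day 1 is given. For each transition, use the conditional probability from the current state:
P(down | up) = 1/2; P(up | down) = 4/9; P(down | up) = 1/2.
P = 1/2 × 4/9 × 1/2 = 4/36 = 1/9.

1/9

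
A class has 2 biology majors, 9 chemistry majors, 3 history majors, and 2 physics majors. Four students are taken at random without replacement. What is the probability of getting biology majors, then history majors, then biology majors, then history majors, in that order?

1/3640

Each draw changes the counts, so multiply the conditional probabilities along the sequence:
P = 2/16 × 3/15 × 1/14 × 2/13 = 12/43680 = 1/3640.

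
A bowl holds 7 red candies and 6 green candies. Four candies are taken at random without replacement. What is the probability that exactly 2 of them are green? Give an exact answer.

One ordering (green drawn first) has probability 6/13 × 5/12 × 7/11 × 6/10 = 1260/17160 = 21/286.
There are C(4,2) = 6 such orderings, each equally likely, so P = 6 × 21/286 = 63/143.

63/143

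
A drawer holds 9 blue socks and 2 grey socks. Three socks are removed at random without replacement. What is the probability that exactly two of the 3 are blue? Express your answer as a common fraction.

One ordering (blue drawn first) has probability 9/11 × 8/10 × 2/9 = 144/990 = 8/55.
There are C(3,2) = 3 such orderings, each equally likely, so P = 3 × 8/55 = 24/55.

24/55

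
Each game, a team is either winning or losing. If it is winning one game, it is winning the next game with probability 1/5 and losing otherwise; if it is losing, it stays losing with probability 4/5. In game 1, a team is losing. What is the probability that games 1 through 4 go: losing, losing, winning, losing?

Game 1 is given. For each transition, use the conditional probability from the current state:
P(losing | losing) = 4/5; P(winning | losing) = 1/5; P(losing | winning) = 4/5.
P = 4/5 × 1/5 × 4/5 = 16/125.

16/125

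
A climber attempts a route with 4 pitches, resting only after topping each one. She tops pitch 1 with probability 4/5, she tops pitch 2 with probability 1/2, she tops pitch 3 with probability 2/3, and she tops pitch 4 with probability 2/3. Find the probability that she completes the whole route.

Multiplying along the chain,
P = 4/5 × 1/2 × 2/3 × 2/3 = 16/90 = 8/45.

8/45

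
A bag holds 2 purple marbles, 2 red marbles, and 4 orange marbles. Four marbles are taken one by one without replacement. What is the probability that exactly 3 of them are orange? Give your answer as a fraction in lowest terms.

8/35

One ordering (orange drawn first) has probability 4/8 × 3/7 × 2/6 × 4/5 = 96/1680 = 2/35.
There are C(4,3) = 4 such orderings, each equally likely, so P = 4 × 2/35 = 8/35.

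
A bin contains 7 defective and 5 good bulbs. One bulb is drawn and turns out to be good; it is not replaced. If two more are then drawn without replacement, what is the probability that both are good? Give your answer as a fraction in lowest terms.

6/55

With the first bulb removed, 4 good remain out of 11.
P = 4/11 × 3/10 = 12/110 = 6/55.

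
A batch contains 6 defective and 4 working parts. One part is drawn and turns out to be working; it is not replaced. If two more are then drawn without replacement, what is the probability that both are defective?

After the first draw, 6 of the remaining 9 parts are defective.
P = 6/9 × 5/8 = 30/72 = 5/12.

5/12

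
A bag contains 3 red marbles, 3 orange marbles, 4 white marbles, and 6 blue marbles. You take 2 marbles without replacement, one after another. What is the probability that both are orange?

P = 3/16 × 2/15 = 6/240 = 1/40.

1/40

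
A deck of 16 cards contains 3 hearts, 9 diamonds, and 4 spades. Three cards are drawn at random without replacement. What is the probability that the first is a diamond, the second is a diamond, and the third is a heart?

9/140

Multiply the probability of each draw given the previous ones:
P = 9/16 × 8/15 × 3/14 = 216/3360 = 9/140.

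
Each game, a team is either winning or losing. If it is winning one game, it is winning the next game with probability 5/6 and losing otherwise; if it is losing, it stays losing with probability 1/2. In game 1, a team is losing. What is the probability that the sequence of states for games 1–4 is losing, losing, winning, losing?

Game 1 is given. For each transition, use the conditional probability from the current state:
P(losing | losing) = 1/2; P(winning | losing) = 1/2; P(losing | winning) = 1/6.
P = 1/2 × 1/2 × 1/6 = 1/24.

1/24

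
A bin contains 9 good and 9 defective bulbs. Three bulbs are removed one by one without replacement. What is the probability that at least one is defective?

61/68

P(no defective) = 9/18 × 8/17 × 7/16 = 504/4896 = 7/68.
P(at least one) = 1 − 7/68 = 61/68.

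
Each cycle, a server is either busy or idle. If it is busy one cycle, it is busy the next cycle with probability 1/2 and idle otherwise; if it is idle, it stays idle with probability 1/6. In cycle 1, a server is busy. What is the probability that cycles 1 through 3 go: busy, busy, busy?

Cycle 1 is given. For each transition, use the conditional probability from the current state:
P(busy | busy) = 1/2; P(busy | busy) = 1/2.
P = 1/2 × 1/2 = 1/4.

1/4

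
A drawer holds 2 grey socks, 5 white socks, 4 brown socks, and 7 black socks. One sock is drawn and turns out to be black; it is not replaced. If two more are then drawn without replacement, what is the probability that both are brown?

3/68

After the first draw, 4 of the remaining 17 socks are brown.
P = 4/17 × 3/16 = 12/272 = 3/68.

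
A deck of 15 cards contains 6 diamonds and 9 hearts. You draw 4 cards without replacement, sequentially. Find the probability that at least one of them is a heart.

P(no hearts) = 6/15 × 5/14 × 4/13 × 3/12 = 360/32760 = 1/91.
P(at least one) = 1 − 1/91 = 90/91.

90/91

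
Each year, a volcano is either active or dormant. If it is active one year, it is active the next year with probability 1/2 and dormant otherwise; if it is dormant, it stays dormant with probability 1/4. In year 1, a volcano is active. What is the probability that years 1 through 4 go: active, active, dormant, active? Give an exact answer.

3/16

Year 1 is given. For each transition, use the conditional probability from the current state:
P(active | active) = 1/2; P(dormant | active) = 1/2; P(active | dormant) = 3/4.
P = 1/2 × 1/2 × 3/4 = 3/16.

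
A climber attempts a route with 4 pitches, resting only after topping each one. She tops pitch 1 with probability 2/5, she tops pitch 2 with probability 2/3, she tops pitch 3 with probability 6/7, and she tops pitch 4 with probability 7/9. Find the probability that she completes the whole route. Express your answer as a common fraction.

Each stage is reached only if all earlier stages succeed, so
P = 2/5 × 2/3 × 6/7 × 7/9 = 168/945 = 8/45.

8/45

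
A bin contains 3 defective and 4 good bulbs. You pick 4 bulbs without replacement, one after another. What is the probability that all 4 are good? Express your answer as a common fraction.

1/35

P(every draw is good) = 4/7 × 3/6 × 2/5 × 1/4 = 24/840 = 1/35.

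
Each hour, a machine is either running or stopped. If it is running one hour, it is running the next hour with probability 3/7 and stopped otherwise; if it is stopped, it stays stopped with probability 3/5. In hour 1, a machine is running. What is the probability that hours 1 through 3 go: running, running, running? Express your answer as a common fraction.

9/49

Hour 1 is given. For each transition, use the conditional probability from the current state:
P(running | running) = 3/7; P(running | running) = 3/7.
P = 3/7 × 3/7 = 9/49.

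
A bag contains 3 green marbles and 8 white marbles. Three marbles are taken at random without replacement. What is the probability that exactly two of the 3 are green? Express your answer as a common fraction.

One ordering (green drawn first) has probability 3/11 × 2/10 × 8/9 = 48/990 = 8/165.
There are C(3,2) = 3 such orderings, each equally likely, so P = 3 × 8/165 = 8/55.

8/55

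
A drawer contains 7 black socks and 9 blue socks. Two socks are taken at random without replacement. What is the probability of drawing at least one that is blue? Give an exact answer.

P(no blue) = 7/16 × 6/15 = 42/240 = 7/40.
P(at least one) = 1 − 7/40 = 33/40.

33/40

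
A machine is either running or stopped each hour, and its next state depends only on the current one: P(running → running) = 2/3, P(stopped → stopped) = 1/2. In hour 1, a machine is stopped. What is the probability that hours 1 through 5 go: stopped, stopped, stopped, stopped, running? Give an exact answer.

1/16

Hour 1 is given. For each transition, use the conditional probability from the current state:
P(stopped | stopped) = 1/2; P(stopped | stopped) = 1/2; P(stopped | stopped) = 1/2; P(running | stopped) = 1/2.
P = 1/2 × 1/2 × 1/2 × 1/2 = 1/16.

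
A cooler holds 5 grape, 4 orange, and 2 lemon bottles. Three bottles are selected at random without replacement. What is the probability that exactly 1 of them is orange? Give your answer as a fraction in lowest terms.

28/55

One ordering (orange drawn first) has probability 4/11 × 7/10 × 6/9 = 168/990 = 28/165.
There are C(3,1) = 3 such orderings, each equally likely, so P = 3 × 28/165 = 28/55.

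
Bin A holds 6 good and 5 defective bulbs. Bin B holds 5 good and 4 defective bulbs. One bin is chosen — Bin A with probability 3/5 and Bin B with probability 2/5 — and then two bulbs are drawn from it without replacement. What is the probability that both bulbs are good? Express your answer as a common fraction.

From Bin A: P(both good) = (6/11)(5/10) = 3/11.
From Bin B: P(both good) = (5/9)(4/8) = 5/18.
Total probability = (3/5)(3/11) + (2/5)(5/18) = 136/495.

136/495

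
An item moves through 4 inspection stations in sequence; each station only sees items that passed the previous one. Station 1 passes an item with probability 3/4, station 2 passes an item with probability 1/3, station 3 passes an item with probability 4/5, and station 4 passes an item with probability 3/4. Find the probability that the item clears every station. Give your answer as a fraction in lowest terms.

3/20

The events are sequential, so multiply the conditional probabilities:
P = 3/4 × 1/3 × 4/5 × 3/4 = 36/240 = 3/20.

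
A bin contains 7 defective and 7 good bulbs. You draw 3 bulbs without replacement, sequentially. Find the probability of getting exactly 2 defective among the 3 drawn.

One ordering (defective drawn first) has probability 7/14 × 6/13 × 7/12 = 294/2184 = 7/52.
There are C(3,2) = 3 such orderings, each equally likely, so P = 3 × 7/52 = 21/52.

21/52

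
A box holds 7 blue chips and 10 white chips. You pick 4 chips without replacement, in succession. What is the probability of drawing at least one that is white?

P(no white) = 7/17 × 6/16 × 5/15 × 4/14 = 840/57120 = 1/68.
P(at least one) = 1 − 1/68 = 67/68.

67/68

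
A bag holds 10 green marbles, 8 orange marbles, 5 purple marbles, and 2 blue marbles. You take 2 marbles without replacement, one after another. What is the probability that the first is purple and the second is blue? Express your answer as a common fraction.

Multiply the probability of each draw given the previous ones:
P = 5/25 × 2/24 = 10/600 = 1/60.

1/60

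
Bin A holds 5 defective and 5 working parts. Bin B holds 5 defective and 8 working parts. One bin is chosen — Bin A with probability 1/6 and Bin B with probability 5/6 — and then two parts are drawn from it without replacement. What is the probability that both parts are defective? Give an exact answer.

From Bin A: P(both defective) = (5/10)(4/9) = 2/9.
From Bin B: P(both defective) = (5/13)(4/12) = 5/39.
Total probability = (1/6)(2/9) + (5/6)(5/39) = 101/702.

101/702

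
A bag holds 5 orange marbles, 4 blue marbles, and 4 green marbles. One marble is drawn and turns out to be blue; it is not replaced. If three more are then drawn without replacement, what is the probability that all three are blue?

1/220

After the first draw, 3 of the remaining 12 marbles are blue.
P = 3/12 × 2/11 × 1/10 = 6/1320 = 1/220.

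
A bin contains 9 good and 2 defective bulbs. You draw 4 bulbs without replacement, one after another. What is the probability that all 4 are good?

P(all good) = 9/11 × 8/10 × 7/9 × 6/8 = 3024/7920 = 21/55.

21/55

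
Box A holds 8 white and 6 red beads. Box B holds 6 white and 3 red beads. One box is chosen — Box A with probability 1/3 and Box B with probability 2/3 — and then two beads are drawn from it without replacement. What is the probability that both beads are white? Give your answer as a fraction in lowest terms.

89/234

From Box A: P(both white) = (8/14)(7/13) = 4/13.
From Box B: P(both white) = (6/9)(5/8) = 5/12.
Total probability = (1/3)(4/13) + (2/3)(5/12) = 89/234.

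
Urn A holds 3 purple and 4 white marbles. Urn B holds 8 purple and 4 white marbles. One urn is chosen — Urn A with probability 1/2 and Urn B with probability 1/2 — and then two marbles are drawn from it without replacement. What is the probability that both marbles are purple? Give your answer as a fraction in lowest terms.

From Urn A: P(both purple) = (3/7)(2/6) = 1/7.
From Urn B: P(both purple) = (8/12)(7/11) = 14/33.
Total probability = (1/2)(1/7) + (1/2)(14/33) = 131/462.

131/462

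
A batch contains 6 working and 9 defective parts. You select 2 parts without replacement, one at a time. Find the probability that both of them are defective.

12/35

P = 9/15 × 8/14 = 72/210 = 12/35.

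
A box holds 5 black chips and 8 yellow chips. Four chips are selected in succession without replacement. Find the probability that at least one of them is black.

P(no black) = 8/13 × 7/12 × 6/11 × 5/10 = 1680/17160 = 14/143.
P(at least one) = 1 − 14/143 = 129/143.

129/143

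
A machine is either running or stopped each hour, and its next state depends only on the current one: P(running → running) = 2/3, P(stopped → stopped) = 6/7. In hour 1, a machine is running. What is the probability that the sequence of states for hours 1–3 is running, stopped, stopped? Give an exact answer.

Hour 1 is given. For each transition, use the conditional probability from the current state:
P(stopped | running) = 1/3; P(stopped | stopped) = 6/7.
P = 1/3 × 6/7 = 6/21 = 2/7.

2/7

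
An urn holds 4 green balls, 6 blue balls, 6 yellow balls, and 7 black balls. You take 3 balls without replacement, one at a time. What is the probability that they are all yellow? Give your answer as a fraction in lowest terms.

P(all yellow) = 6/23 × 5/22 × 4/21 = 120/10626 = 20/1771.

20/1771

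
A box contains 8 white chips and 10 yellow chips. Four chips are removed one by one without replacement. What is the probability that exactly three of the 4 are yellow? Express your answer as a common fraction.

16/51

One ordering (yellow drawn first) has probability 10/18 × 9/17 × 8/16 × 8/15 = 5760/73440 = 4/51.
There are C(4,3) = 4 such orderings, each equally likely, so P = 4 × 4/51 = 16/51.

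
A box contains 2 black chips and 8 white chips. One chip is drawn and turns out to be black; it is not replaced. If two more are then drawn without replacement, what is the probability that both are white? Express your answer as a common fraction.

After the first draw, 8 of the remaining 9 chips are white.
P = 8/9 × 7/8 = 56/72 = 7/9.

7/9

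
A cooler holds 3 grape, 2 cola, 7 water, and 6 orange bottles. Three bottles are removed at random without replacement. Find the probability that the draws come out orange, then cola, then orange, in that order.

Multiply the probability of each draw given the previous ones:
P = 6/18 × 2/17 × 5/16 = 60/4896 = 5/408.

5/408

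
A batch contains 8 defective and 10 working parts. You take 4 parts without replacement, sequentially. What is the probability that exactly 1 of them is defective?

One ordering (defective drawn first) has probability 8/18 × 10/17 × 9/16 × 8/15 = 5760/73440 = 4/51.
There are C(4,1) = 4 such orderings, each equally likely, so P = 4 × 4/51 = 16/51.

16/51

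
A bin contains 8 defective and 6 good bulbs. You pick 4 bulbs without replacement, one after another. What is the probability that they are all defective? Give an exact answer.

P = 8/14 × 7/13 × 6/12 × 5/11 = 1680/24024 = 10/143.

10/143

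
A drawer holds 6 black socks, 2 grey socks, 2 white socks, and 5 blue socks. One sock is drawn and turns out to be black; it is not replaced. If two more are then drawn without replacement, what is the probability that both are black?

10/91

With the first sock removed, 5 black remain out of 14.
P = 5/14 × 4/13 = 20/182 = 10/91.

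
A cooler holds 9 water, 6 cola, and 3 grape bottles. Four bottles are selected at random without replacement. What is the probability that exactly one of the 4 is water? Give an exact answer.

21/85

One ordering (water drawn first) has probability 9/18 × 9/17 × 8/16 × 7/15 = 4536/73440 = 21/340.
There are C(4,1) = 4 such orderings, each equally likely, so P = 4 × 21/340 = 21/85.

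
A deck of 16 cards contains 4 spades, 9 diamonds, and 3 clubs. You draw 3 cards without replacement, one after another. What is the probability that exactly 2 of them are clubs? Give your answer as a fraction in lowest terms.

One ordering (clubs drawn first) has probability 3/16 × 2/15 × 13/14 = 78/3360 = 13/560.
There are C(3,2) = 3 such orderings, each equally likely, so P = 3 × 13/560 = 39/560.

39/560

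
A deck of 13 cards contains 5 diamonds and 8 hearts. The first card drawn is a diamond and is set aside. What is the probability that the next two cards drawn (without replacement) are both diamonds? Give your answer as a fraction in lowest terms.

With the first card removed, 4 diamonds remain out of 12.
P = 4/12 × 3/11 = 12/132 = 1/11.

1/11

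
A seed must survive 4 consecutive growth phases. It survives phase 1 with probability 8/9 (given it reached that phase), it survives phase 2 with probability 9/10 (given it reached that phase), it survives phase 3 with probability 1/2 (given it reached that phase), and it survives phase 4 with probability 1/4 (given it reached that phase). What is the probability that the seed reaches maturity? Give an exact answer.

1/10

Multiplying along the chain,
P = 8/9 × 9/10 × 1/2 × 1/4 = 72/720 = 1/10.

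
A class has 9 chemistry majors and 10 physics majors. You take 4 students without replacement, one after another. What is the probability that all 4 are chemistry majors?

P(all chemistry majors) = 9/19 × 8/18 × 7/17 × 6/16 = 3024/93024 = 21/646.

21/646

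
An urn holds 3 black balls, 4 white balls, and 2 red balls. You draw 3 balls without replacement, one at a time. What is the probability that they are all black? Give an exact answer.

1/84

P(all black) = 3/9 × 2/8 × 1/7 = 6/504 = 1/84.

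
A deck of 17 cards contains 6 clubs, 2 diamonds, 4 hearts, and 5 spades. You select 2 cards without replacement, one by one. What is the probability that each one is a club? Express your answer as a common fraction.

P = 6/17 × 5/16 = 30/272 = 15/136.

15/136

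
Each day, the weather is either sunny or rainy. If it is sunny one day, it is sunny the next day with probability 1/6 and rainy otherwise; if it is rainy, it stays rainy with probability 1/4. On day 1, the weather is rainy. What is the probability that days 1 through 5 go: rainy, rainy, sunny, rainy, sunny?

Day 1 is given. For each transition, use the conditional probability from the current state:
P(rainy | rainy) = 1/4; P(sunny | rainy) = 3/4; P(rainy | sunny) = 5/6; P(sunny | rainy) = 3/4.
P = 1/4 × 3/4 × 5/6 × 3/4 = 45/384 = 15/128.

15/128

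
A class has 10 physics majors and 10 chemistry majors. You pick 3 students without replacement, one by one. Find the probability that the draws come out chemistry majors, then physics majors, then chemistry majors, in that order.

Each draw changes the counts, so multiply the conditional probabilities along the sequence:
P = 10/20 × 10/19 × 9/18 = 900/6840 = 5/38.

5/38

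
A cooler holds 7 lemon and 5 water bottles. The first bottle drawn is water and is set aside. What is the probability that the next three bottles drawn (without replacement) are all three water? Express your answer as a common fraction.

4/165

With the first bottle removed, 4 water remain out of 11.
P = 4/11 × 3/10 × 2/9 = 24/990 = 4/165.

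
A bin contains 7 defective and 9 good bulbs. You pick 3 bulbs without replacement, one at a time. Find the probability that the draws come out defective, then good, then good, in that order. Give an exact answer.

3/20

Multiply the probability of each draw given the previous ones:
P = 7/16 × 9/15 × 8/14 = 504/3360 = 3/20.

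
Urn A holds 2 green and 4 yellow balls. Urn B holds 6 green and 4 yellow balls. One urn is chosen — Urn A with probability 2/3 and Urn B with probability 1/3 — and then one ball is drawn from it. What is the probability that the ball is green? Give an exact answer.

From Urn A: P(green) = 2/6.
From Urn B: P(green) = 6/10.
Total probability = (2/3)(2/6) + (1/3)(6/10) = 19/45.

19/45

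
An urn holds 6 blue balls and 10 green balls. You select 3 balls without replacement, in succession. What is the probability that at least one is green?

27/28

P(no green) = 6/16 × 5/15 × 4/14 = 120/3360 = 1/28.
P(at least one) = 1 − 1/28 = 27/28.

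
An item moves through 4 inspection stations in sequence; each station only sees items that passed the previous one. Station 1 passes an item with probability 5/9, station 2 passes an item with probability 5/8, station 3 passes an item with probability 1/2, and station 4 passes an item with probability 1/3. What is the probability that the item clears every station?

Multiplying along the chain,
P = 5/9 × 5/8 × 1/2 × 1/3 = 25/432.

25/432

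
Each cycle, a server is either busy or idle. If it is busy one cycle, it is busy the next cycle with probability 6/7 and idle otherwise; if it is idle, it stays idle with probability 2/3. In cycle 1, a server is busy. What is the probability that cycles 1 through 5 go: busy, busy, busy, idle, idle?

24/343

Cycle 1 is given. For each transition, use the conditional probability from the current state:
P(busy | busy) = 6/7; P(busy | busy) = 6/7; P(idle | busy) = 1/7; P(idle | idle) = 2/3.
P = 6/7 × 6/7 × 1/7 × 2/3 = 72/1029 = 24/343.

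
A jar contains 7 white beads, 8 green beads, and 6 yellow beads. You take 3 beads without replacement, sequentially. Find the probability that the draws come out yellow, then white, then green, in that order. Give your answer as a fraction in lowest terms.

4/95

Chain rule:
P = 6/21 × 7/20 × 8/19 = 336/7980 = 4/95.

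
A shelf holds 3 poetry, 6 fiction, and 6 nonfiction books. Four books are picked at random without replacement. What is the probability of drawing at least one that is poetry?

P(no poetry) = 12/15 × 11/14 × 10/13 × 9/12 = 11880/32760 = 33/91.
P(at least one) = 1 − 33/91 = 58/91.

58/91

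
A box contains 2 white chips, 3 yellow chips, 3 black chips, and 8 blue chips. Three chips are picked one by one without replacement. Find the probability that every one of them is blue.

1/10

P(all blue) = 8/16 × 7/15 × 6/14 = 336/3360 = 1/10.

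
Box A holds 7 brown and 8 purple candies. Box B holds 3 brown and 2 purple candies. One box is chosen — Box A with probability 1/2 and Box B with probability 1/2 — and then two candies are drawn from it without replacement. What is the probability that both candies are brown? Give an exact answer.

1/4

From Box A: P(both brown) = (7/15)(6/14) = 1/5.
From Box B: P(both brown) = (3/5)(2/4) = 3/10.
Total probability = (1/2)(1/5) + (1/2)(3/10) = 1/4.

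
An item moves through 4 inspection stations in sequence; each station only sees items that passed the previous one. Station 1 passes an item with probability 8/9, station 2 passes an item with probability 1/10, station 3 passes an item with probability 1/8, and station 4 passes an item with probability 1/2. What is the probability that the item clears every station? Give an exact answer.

Each stage is reached only if all earlier stages succeed, so
P = 8/9 × 1/10 × 1/8 × 1/2 = 8/1440 = 1/180.

1/180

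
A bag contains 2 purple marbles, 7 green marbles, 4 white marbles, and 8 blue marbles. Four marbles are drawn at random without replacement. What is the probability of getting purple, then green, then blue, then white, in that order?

8/2565

Chain rule:
P = 2/21 × 7/20 × 8/19 × 4/18 = 448/143640 = 8/2565.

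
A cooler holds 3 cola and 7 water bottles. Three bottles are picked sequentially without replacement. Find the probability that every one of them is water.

7/24

P(every draw is water) = 7/10 × 6/9 × 5/8 = 210/720 = 7/24.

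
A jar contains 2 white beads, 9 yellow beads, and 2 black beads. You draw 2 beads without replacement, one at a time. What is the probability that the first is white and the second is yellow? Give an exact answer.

Chain rule:
P = 2/13 × 9/12 = 18/156 = 3/26.

3/26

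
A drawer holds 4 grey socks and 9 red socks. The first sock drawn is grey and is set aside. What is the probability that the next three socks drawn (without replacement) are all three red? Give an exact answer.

After the first draw, 9 of the remaining 12 socks are red.
P = 9/12 × 8/11 × 7/10 = 504/1320 = 21/55.

21/55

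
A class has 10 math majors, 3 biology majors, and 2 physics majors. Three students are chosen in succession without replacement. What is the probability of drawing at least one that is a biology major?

P(no biology majors) = 12/15 × 11/14 × 10/13 = 1320/2730 = 44/91.
P(at least one) = 1 − 44/91 = 47/91.

47/91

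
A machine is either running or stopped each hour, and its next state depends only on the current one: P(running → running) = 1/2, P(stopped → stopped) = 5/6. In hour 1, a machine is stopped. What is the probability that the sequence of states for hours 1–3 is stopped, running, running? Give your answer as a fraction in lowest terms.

Hour 1 is given. For each transition, use the conditional probability from the current state:
P(running | stopped) = 1/6; P(running | running) = 1/2.
P = 1/6 × 1/2 = 1/12.

1/12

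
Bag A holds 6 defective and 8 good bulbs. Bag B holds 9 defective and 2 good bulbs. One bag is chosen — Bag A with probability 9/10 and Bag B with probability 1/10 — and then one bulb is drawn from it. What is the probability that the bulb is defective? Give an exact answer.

36/77

From Bag A: P(defective) = 6/14.
From Bag B: P(defective) = 9/11.
Total probability = (9/10)(6/14) + (1/10)(9/11) = 36/77.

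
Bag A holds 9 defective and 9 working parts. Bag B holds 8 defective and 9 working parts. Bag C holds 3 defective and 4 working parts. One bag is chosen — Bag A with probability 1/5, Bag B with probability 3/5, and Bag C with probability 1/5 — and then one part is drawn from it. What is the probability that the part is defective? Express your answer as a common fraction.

From Bag A: P(defective) = 9/18.
From Bag B: P(defective) = 8/17.
From Bag C: P(defective) = 3/7.
Total probability = (1/5)(9/18) + (3/5)(8/17) + (1/5)(3/7) = 557/1190.

557/1190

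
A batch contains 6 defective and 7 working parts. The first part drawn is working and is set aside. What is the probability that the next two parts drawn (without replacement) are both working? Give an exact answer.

After the first draw, 6 of the remaining 12 parts are working.
P = 6/12 × 5/11 = 30/132 = 5/22.

5/22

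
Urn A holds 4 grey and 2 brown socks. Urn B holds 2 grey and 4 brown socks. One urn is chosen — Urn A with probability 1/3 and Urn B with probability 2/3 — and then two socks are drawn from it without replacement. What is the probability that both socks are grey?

From Urn A: P(both grey) = (4/6)(3/5) = 2/5.
From Urn B: P(both grey) = (2/6)(1/5) = 1/15.
Total probability = (1/3)(2/5) + (2/3)(1/15) = 8/45.

8/45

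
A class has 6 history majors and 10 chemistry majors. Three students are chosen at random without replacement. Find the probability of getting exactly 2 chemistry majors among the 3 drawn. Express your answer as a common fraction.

27/56

One ordering (chemistry majors drawn first) has probability 10/16 × 9/15 × 6/14 = 540/3360 = 9/56.
There are C(3,2) = 3 such orderings, each equally likely, so P = 3 × 9/56 = 27/56.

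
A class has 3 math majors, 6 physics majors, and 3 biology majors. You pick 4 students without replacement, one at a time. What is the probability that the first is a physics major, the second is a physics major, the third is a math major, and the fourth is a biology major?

Multiply the probability of each draw given the previous ones:
P = 6/12 × 5/11 × 3/10 × 3/9 = 270/11880 = 1/44.

1/44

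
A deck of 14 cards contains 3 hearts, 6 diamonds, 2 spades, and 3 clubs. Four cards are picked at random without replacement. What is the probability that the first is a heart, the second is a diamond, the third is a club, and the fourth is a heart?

9/2002

Each draw changes the counts, so multiply the conditional probabilities along the sequence:
P = 3/14 × 6/13 × 3/12 × 2/11 = 108/24024 = 9/2002.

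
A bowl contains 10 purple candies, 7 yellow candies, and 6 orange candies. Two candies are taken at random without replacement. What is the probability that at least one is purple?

P(no purple) = 13/23 × 12/22 = 156/506 = 78/253.
P(at least one) = 1 − 78/253 = 175/253.

175/253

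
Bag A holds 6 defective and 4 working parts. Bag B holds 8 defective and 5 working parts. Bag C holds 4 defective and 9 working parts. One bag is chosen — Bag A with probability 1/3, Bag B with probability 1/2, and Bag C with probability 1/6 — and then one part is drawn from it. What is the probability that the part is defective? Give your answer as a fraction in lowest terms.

From Bag A: P(defective) = 6/10.
From Bag B: P(defective) = 8/13.
From Bag C: P(defective) = 4/13.
Total probability = (1/3)(6/10) + (1/2)(8/13) + (1/6)(4/13) = 109/195.

109/195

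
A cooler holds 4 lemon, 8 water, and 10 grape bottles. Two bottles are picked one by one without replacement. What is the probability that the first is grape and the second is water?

Each draw changes the counts, so multiply the conditional probabilities along the sequence:
P = 10/22 × 8/21 = 80/462 = 40/231.

40/231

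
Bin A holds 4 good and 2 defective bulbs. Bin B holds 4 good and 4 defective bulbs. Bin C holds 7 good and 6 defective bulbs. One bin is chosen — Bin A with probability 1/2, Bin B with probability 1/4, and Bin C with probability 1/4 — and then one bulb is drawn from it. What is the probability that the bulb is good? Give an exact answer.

185/312

From Bin A: P(good) = 4/6.
From Bin B: P(good) = 4/8.
From Bin C: P(good) = 7/13.
Total probability = (1/2)(4/6) + (1/4)(4/8) + (1/4)(7/13) = 185/312.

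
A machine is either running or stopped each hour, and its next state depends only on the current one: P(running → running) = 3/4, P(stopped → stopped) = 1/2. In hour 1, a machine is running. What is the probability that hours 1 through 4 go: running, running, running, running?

Hour 1 is given. For each transition, use the conditional probability from the current state:
P(running | running) = 3/4; P(running | running) = 3/4; P(running | running) = 3/4.
P = 3/4 × 3/4 × 3/4 = 27/64.

27/64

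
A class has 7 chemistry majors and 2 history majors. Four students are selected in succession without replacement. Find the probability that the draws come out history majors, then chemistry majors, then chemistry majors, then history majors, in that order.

Chain rule:
P = 2/9 × 7/8 × 6/7 × 1/6 = 84/3024 = 1/36.

1/36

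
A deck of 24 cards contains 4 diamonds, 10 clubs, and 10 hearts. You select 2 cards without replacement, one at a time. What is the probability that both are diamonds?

1/46

P(all diamonds) = 4/24 × 3/23 = 12/552 = 1/46.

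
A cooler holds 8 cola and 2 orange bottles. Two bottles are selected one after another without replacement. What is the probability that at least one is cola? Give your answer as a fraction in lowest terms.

44/45

P(no cola) = 2/10 × 1/9 = 2/90 = 1/45.
P(at least one) = 1 − 1/45 = 44/45.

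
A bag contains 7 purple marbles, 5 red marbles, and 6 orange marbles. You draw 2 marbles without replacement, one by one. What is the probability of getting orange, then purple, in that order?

7/51

Each draw changes the counts, so multiply the conditional probabilities along the sequence:
P = 6/18 × 7/17 = 42/306 = 7/51.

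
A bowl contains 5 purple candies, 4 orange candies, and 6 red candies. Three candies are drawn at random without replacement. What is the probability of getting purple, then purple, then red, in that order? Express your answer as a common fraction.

Chain rule:
P = 5/15 × 4/14 × 6/13 = 120/2730 = 4/91.

4/91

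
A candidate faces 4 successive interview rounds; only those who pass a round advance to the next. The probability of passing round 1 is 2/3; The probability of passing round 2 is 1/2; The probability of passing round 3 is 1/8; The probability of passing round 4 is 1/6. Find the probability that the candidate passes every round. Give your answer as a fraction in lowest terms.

1/144

Multiplying along the chain,
P = 2/3 × 1/2 × 1/8 × 1/6 = 2/288 = 1/144.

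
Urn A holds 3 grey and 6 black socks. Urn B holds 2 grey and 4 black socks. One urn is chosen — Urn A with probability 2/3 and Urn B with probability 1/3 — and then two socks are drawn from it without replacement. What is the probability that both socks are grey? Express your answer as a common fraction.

7/90

From Urn A: P(both grey) = (3/9)(2/8) = 1/12.
From Urn B: P(both grey) = (2/6)(1/5) = 1/15.
Total probability = (2/3)(1/12) + (1/3)(1/15) = 7/90.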